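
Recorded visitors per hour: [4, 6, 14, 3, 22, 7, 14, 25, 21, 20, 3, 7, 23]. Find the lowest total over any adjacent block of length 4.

27

(4, 6, 14, 3) → sum 27
(6, 14, 3, 22) → sum 45
(14, 3, 22, 7) → sum 46
(3, 22, 7, 14) → sum 46
(22, 7, 14, 25) → sum 68
(7, 14, 25, 21) → sum 67
(14, 25, 21, 20) → sum 80
(25, 21, 20, 3) → sum 69
(21, 20, 3, 7) → sum 51
(20, 3, 7, 23) → sum 53
Lowest of these is 27.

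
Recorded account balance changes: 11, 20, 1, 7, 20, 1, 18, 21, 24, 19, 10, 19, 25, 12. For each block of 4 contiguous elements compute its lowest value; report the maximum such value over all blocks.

18

[11, 20, 1, 7] → min 1
[20, 1, 7, 20] → min 1
[1, 7, 20, 1] → min 1
[7, 20, 1, 18] → min 1
[20, 1, 18, 21] → min 1
[1, 18, 21, 24] → min 1
[18, 21, 24, 19] → min 18
[21, 24, 19, 10] → min 10
[24, 19, 10, 19] → min 10
[19, 10, 19, 25] → min 10
[10, 19, 25, 12] → min 10
Maximum of these is 18.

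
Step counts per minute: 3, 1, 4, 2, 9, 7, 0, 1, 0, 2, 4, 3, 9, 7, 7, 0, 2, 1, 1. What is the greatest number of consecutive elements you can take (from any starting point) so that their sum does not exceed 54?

15

→ 3: sum 3, len 1
→ 1: sum 4, len 2
→ 4: sum 8, len 3
→ 2: sum 10, len 4
→ 9: sum 19, len 5
→ 7: sum 26, len 6
→ 0: sum 26, len 7
→ 1: sum 27, len 8
→ 0: sum 27, len 9
→ 2: sum 29, len 10
→ 4: sum 33, len 11
→ 3: sum 36, len 12
→ 9: sum 45, len 13
→ 7: sum 52, len 14
→ 7 (dropped 3, 1, 4): sum 51, len 12
→ 0: sum 51, len 13
→ 2: sum 53, len 14
→ 1: sum 54, len 15
→ 1 (dropped 2): sum 53, len 15
Longest length seen: 15.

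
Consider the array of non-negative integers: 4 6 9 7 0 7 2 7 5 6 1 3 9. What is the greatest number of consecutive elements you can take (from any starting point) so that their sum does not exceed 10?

Extend to the right; shrink from the left whenever the sum exceeds 10:
→ 4: sum 4, len 1
→ 6: sum 10, len 2
→ 9 (dropped 4, 6): sum 9, len 1
→ 7 (dropped 9): sum 7, len 1
→ 0: sum 7, len 2
→ 7 (dropped 7): sum 7, len 2
→ 2: sum 9, len 3
→ 7 (dropped 0, 7): sum 9, len 2
→ 5 (dropped 2, 7): sum 5, len 1
→ 6 (dropped 5): sum 6, len 1
→ 1: sum 7, len 2
→ 3: sum 10, len 3
→ 9 (dropped 6, 1, 3): sum 9, len 1
Longest length seen: 3.

3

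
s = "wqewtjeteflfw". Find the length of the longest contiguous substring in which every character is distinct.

5

[w] len 1
[w, q] len 2
[w, q, e] len 3
[q, e, w] len 3
[q, e, w, t] len 4
[q, e, w, t, j] len 5
[w, t, j, e] len 4
[j, e, t] len 3
[t, e] len 2
[t, e, f] len 3
[t, e, f, l] len 4
[l, f] len 2
[l, f, w] len 3
Longest all-distinct length: 5.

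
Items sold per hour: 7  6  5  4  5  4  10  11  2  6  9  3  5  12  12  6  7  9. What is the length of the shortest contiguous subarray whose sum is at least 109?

16

add 7: running sum 7 < 109
add 6: running sum 13 < 109
add 5: running sum 18 < 109
add 4: running sum 22 < 109
add 5: running sum 27 < 109
add 4: running sum 31 < 109
add 10: running sum 41 < 109
add 11: running sum 52 < 109
add 2: running sum 54 < 109
add 6: running sum 60 < 109
add 9: running sum 69 < 109
add 3: running sum 72 < 109
add 5: running sum 77 < 109
add 12: running sum 89 < 109
add 12: running sum 101 < 109
add 6: running sum 107 < 109
end 16: [7, 6, 5, 4, 5, 4, 10, 11, 2, 6, 9, 3, 5, 12, 12, 6, 7] sum 114, len 17
end 17: [5, 4, 5, 4, 10, 11, 2, 6, 9, 3, 5, 12, 12, 6, 7, 9] sum 110, len 16
Shortest qualifying length: 16.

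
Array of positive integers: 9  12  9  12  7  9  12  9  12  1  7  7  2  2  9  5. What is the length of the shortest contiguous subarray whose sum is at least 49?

add 9: running sum 9 < 49
add 12: running sum 21 < 49
add 9: running sum 30 < 49
add 12: running sum 42 < 49
end 4: [9, 12, 9, 12, 7] sum 49, len 5
end 5: [12, 9, 12, 7, 9] sum 49, len 5
end 6: [9, 12, 7, 9, 12] sum 49, len 5
end 7: [12, 7, 9, 12, 9] sum 49, len 5
end 8: [7, 9, 12, 9, 12] sum 49, len 5
end 9: [7, 9, 12, 9, 12, 1] sum 50, len 6
end 10: [9, 12, 9, 12, 1, 7] sum 50, len 6
end 11: [9, 12, 9, 12, 1, 7, 7] sum 57, len 7
end 12: [12, 9, 12, 1, 7, 7, 2] sum 50, len 7
end 13: [12, 9, 12, 1, 7, 7, 2, 2] sum 52, len 8
end 14: [9, 12, 1, 7, 7, 2, 2, 9] sum 49, len 8
end 15: [9, 12, 1, 7, 7, 2, 2, 9, 5] sum 54, len 9
Shortest qualifying length: 5.

5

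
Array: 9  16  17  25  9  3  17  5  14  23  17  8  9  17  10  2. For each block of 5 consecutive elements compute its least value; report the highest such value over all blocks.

9

Window mins for each of the 12 positions:
[9, 16, 17, 25, 9] → min 9
[16, 17, 25, 9, 3] → min 3
[17, 25, 9, 3, 17] → min 3
[25, 9, 3, 17, 5] → min 3
[9, 3, 17, 5, 14] → min 3
[3, 17, 5, 14, 23] → min 3
[17, 5, 14, 23, 17] → min 5
[5, 14, 23, 17, 8] → min 5
[14, 23, 17, 8, 9] → min 8
[23, 17, 8, 9, 17] → min 8
[17, 8, 9, 17, 10] → min 8
[8, 9, 17, 10, 2] → min 2
Highest of these is 9.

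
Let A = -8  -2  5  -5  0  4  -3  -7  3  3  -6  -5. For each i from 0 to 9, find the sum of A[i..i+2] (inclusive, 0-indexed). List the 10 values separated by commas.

-8 -2 5 → sum -5
-2 5 -5 → sum -2
5 -5 0 → sum 0
-5 0 4 → sum -1
0 4 -3 → sum 1
4 -3 -7 → sum -6
-3 -7 3 → sum -7
-7 3 3 → sum -1
3 3 -6 → sum 0
3 -6 -5 → sum -8

-5, -2, 0, -1, 1, -6, -7, -1, 0, -8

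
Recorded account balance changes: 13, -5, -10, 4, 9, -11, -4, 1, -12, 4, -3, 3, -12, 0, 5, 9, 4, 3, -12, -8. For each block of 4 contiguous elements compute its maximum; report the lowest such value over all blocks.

1

(13, -5, -10, 4) → max 13
(-5, -10, 4, 9) → max 9
(-10, 4, 9, -11) → max 9
(4, 9, -11, -4) → max 9
(9, -11, -4, 1) → max 9
(-11, -4, 1, -12) → max 1
(-4, 1, -12, 4) → max 4
(1, -12, 4, -3) → max 4
(-12, 4, -3, 3) → max 4
(4, -3, 3, -12) → max 4
(-3, 3, -12, 0) → max 3
(3, -12, 0, 5) → max 5
(-12, 0, 5, 9) → max 9
(0, 5, 9, 4) → max 9
(5, 9, 4, 3) → max 9
(9, 4, 3, -12) → max 9
(4, 3, -12, -8) → max 4
Lowest of these is 1.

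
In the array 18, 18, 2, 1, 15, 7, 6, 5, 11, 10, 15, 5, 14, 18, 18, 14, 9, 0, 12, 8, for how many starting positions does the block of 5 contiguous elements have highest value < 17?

8

[18, 18, 2, 1, 15] → max 18
[18, 2, 1, 15, 7] → max 18
[2, 1, 15, 7, 6] → max 15  < 17 ✓
[1, 15, 7, 6, 5] → max 15  < 17 ✓
[15, 7, 6, 5, 11] → max 15  < 17 ✓
[7, 6, 5, 11, 10] → max 11  < 17 ✓
[6, 5, 11, 10, 15] → max 15  < 17 ✓
[5, 11, 10, 15, 5] → max 15  < 17 ✓
[11, 10, 15, 5, 14] → max 15  < 17 ✓
[10, 15, 5, 14, 18] → max 18
[15, 5, 14, 18, 18] → max 18
[5, 14, 18, 18, 14] → max 18
[14, 18, 18, 14, 9] → max 18
[18, 18, 14, 9, 0] → max 18
[18, 14, 9, 0, 12] → max 18
[14, 9, 0, 12, 8] → max 14  < 17 ✓
8 windows satisfy the condition.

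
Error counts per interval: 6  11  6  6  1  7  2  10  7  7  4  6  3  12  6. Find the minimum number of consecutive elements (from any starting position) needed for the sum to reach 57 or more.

add 6: running sum 6 < 57
add 11: running sum 17 < 57
add 6: running sum 23 < 57
add 6: running sum 29 < 57
add 1: running sum 30 < 57
add 7: running sum 37 < 57
add 2: running sum 39 < 57
add 10: running sum 49 < 57
add 7: running sum 56 < 57
end 9: [11, 6, 6, 1, 7, 2, 10, 7, 7] sum 57, len 9
end 10: [11, 6, 6, 1, 7, 2, 10, 7, 7, 4] sum 61, len 10
end 11: [11, 6, 6, 1, 7, 2, 10, 7, 7, 4, 6] sum 67, len 11
end 12: [6, 6, 1, 7, 2, 10, 7, 7, 4, 6, 3] sum 59, len 11
end 13: [7, 2, 10, 7, 7, 4, 6, 3, 12] sum 58, len 9
end 14: [2, 10, 7, 7, 4, 6, 3, 12, 6] sum 57, len 9
Shortest qualifying length: 9.

9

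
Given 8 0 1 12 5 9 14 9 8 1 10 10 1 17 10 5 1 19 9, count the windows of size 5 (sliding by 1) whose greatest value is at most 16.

9

(8, 0, 1, 12, 5) → max 12  ≤ 16 ✓
(0, 1, 12, 5, 9) → max 12  ≤ 16 ✓
(1, 12, 5, 9, 14) → max 14  ≤ 16 ✓
(12, 5, 9, 14, 9) → max 14  ≤ 16 ✓
(5, 9, 14, 9, 8) → max 14  ≤ 16 ✓
(9, 14, 9, 8, 1) → max 14  ≤ 16 ✓
(14, 9, 8, 1, 10) → max 14  ≤ 16 ✓
(9, 8, 1, 10, 10) → max 10  ≤ 16 ✓
(8, 1, 10, 10, 1) → max 10  ≤ 16 ✓
(1, 10, 10, 1, 17) → max 17
(10, 10, 1, 17, 10) → max 17
(10, 1, 17, 10, 5) → max 17
(1, 17, 10, 5, 1) → max 17
(17, 10, 5, 1, 19) → max 19
(10, 5, 1, 19, 9) → max 19
9 windows satisfy the condition.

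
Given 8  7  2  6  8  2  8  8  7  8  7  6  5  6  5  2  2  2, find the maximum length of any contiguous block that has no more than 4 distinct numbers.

12

Extend right; when distinct count exceeds 4, shrink from the left:
add 8: window [8] (1 distinct), len 1
add 7: window [8, 7] (2 distinct), len 2
add 2: window [8, 7, 2] (3 distinct), len 3
add 6: window [8, 7, 2, 6] (4 distinct), len 4
add 8: window [8, 7, 2, 6, 8] (4 distinct), len 5
add 2: window [8, 7, 2, 6, 8, 2] (4 distinct), len 6
add 8: window [8, 7, 2, 6, 8, 2, 8] (4 distinct), len 7
add 8: window [8, 7, 2, 6, 8, 2, 8, 8] (4 distinct), len 8
add 7: window [8, 7, 2, 6, 8, 2, 8, 8, 7] (4 distinct), len 9
add 8: window [8, 7, 2, 6, 8, 2, 8, 8, 7, 8] (4 distinct), len 10
add 7: window [8, 7, 2, 6, 8, 2, 8, 8, 7, 8, 7] (4 distinct), len 11
add 6: window [8, 7, 2, 6, 8, 2, 8, 8, 7, 8, 7, 6] (4 distinct), len 12
add 5: window [8, 8, 7, 8, 7, 6, 5] (4 distinct), len 7
add 6: window [8, 8, 7, 8, 7, 6, 5, 6] (4 distinct), len 8
add 5: window [8, 8, 7, 8, 7, 6, 5, 6, 5] (4 distinct), len 9
add 2: window [7, 6, 5, 6, 5, 2] (4 distinct), len 6
add 2: window [7, 6, 5, 6, 5, 2, 2] (4 distinct), len 7
add 2: window [7, 6, 5, 6, 5, 2, 2, 2] (4 distinct), len 8
Longest length with ≤4 distinct: 12.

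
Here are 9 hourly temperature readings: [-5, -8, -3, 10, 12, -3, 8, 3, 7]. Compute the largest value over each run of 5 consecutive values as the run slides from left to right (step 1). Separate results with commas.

12, 12, 12, 12, 12

(-5, -8, -3, 10, 12) → max 12
(-8, -3, 10, 12, -3) → max 12
(-3, 10, 12, -3, 8) → max 12
(10, 12, -3, 8, 3) → max 12
(12, -3, 8, 3, 7) → max 12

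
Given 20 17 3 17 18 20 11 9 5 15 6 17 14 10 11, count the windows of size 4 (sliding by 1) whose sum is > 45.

8

[20, 17, 3, 17] → sum 57  > 45 ✓
[17, 3, 17, 18] → sum 55  > 45 ✓
[3, 17, 18, 20] → sum 58  > 45 ✓
[17, 18, 20, 11] → sum 66  > 45 ✓
[18, 20, 11, 9] → sum 58  > 45 ✓
[20, 11, 9, 5] → sum 45
[11, 9, 5, 15] → sum 40
[9, 5, 15, 6] → sum 35
[5, 15, 6, 17] → sum 43
[15, 6, 17, 14] → sum 52  > 45 ✓
[6, 17, 14, 10] → sum 47  > 45 ✓
[17, 14, 10, 11] → sum 52  > 45 ✓
8 windows satisfy the condition.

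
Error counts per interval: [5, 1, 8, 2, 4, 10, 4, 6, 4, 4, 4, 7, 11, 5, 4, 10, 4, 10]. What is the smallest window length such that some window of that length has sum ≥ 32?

5

Extend right; whenever the sum reaches 32, record the length and shrink from the left:
add 5: running sum 5 < 32
add 1: running sum 6 < 32
add 8: running sum 14 < 32
add 2: running sum 16 < 32
add 4: running sum 20 < 32
add 10: running sum 30 < 32
add 4: shortest ending here [5, 1, 8, 2, 4, 10, 4] sum 34, len 7
add 6: shortest ending here [8, 2, 4, 10, 4, 6] sum 34, len 6
add 4: shortest ending here [8, 2, 4, 10, 4, 6, 4] sum 38, len 7
add 4: shortest ending here [4, 10, 4, 6, 4, 4] sum 32, len 6
add 4: shortest ending here [10, 4, 6, 4, 4, 4] sum 32, len 6
add 7: shortest ending here [10, 4, 6, 4, 4, 4, 7] sum 39, len 7
add 11: shortest ending here [6, 4, 4, 4, 7, 11] sum 36, len 6
add 5: shortest ending here [4, 4, 4, 7, 11, 5] sum 35, len 6
add 4: shortest ending here [4, 4, 7, 11, 5, 4] sum 35, len 6
add 10: shortest ending here [7, 11, 5, 4, 10] sum 37, len 5
add 4: shortest ending here [11, 5, 4, 10, 4] sum 34, len 5
add 10: shortest ending here [5, 4, 10, 4, 10] sum 33, len 5
Shortest qualifying length: 5.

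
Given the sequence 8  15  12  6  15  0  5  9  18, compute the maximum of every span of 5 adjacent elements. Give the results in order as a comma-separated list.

(8, 15, 12, 6, 15) → max 15
(15, 12, 6, 15, 0) → max 15
(12, 6, 15, 0, 5) → max 15
(6, 15, 0, 5, 9) → max 15
(15, 0, 5, 9, 18) → max 18

15, 15, 15, 15, 18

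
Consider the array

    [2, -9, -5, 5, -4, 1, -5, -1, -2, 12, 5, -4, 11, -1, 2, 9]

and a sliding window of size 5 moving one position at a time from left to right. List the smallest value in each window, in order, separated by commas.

Sliding a size-5 window across the 16 values:
(2, -9, -5, 5, -4) → min -9
(-9, -5, 5, -4, 1) → min -9
(-5, 5, -4, 1, -5) → min -5
(5, -4, 1, -5, -1) → min -5
(-4, 1, -5, -1, -2) → min -5
(1, -5, -1, -2, 12) → min -5
(-5, -1, -2, 12, 5) → min -5
(-1, -2, 12, 5, -4) → min -4
(-2, 12, 5, -4, 11) → min -4
(12, 5, -4, 11, -1) → min -4
(5, -4, 11, -1, 2) → min -4
(-4, 11, -1, 2, 9) → min -4

-9, -9, -5, -5, -5, -5, -5, -4, -4, -4, -4, -4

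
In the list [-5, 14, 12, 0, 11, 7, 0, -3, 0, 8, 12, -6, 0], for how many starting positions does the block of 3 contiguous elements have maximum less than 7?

(-5, 14, 12) → max 14
(14, 12, 0) → max 14
(12, 0, 11) → max 12
(0, 11, 7) → max 11
(11, 7, 0) → max 11
(7, 0, -3) → max 7
(0, -3, 0) → max 0  < 7 ✓
(-3, 0, 8) → max 8
(0, 8, 12) → max 12
(8, 12, -6) → max 12
(12, -6, 0) → max 12
1 window satisfy the condition.

1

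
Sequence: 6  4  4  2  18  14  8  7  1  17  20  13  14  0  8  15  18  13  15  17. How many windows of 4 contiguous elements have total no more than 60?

6 4 4 2 → sum 16  ≤ 60 ✓
4 4 2 18 → sum 28  ≤ 60 ✓
4 2 18 14 → sum 38  ≤ 60 ✓
2 18 14 8 → sum 42  ≤ 60 ✓
18 14 8 7 → sum 47  ≤ 60 ✓
14 8 7 1 → sum 30  ≤ 60 ✓
8 7 1 17 → sum 33  ≤ 60 ✓
7 1 17 20 → sum 45  ≤ 60 ✓
1 17 20 13 → sum 51  ≤ 60 ✓
17 20 13 14 → sum 64
20 13 14 0 → sum 47  ≤ 60 ✓
13 14 0 8 → sum 35  ≤ 60 ✓
14 0 8 15 → sum 37  ≤ 60 ✓
0 8 15 18 → sum 41  ≤ 60 ✓
8 15 18 13 → sum 54  ≤ 60 ✓
15 18 13 15 → sum 61
18 13 15 17 → sum 63
14 windows satisfy the condition.

14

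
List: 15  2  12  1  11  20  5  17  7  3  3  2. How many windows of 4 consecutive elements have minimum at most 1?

4

15 2 12 1 → min 1  ≤ 1 ✓
2 12 1 11 → min 1  ≤ 1 ✓
12 1 11 20 → min 1  ≤ 1 ✓
1 11 20 5 → min 1  ≤ 1 ✓
11 20 5 17 → min 5
20 5 17 7 → min 5
5 17 7 3 → min 3
17 7 3 3 → min 3
7 3 3 2 → min 2
4 windows satisfy the condition.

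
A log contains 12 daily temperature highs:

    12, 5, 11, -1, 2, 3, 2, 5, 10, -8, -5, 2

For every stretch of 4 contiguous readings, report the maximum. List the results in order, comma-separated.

12, 11, 11, 3, 5, 10, 10, 10, 10

12 5 11 -1 → max 12
5 11 -1 2 → max 11
11 -1 2 3 → max 11
-1 2 3 2 → max 3
2 3 2 5 → max 5
3 2 5 10 → max 10
2 5 10 -8 → max 10
5 10 -8 -5 → max 10
10 -8 -5 2 → max 10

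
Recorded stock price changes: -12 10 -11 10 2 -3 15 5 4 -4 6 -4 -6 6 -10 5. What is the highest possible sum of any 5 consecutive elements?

29

(-12, 10, -11, 10, 2) → sum -1
(10, -11, 10, 2, -3) → sum 8
(-11, 10, 2, -3, 15) → sum 13
(10, 2, -3, 15, 5) → sum 29
(2, -3, 15, 5, 4) → sum 23
(-3, 15, 5, 4, -4) → sum 17
(15, 5, 4, -4, 6) → sum 26
(5, 4, -4, 6, -4) → sum 7
(4, -4, 6, -4, -6) → sum -4
(-4, 6, -4, -6, 6) → sum -2
(6, -4, -6, 6, -10) → sum -8
(-4, -6, 6, -10, 5) → sum -9
Highest of these is 29.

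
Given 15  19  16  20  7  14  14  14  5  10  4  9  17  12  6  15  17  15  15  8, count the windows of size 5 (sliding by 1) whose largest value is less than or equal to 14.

15 19 16 20 7 → max 20
19 16 20 7 14 → max 20
16 20 7 14 14 → max 20
20 7 14 14 14 → max 20
7 14 14 14 5 → max 14  ≤ 14 ✓
14 14 14 5 10 → max 14  ≤ 14 ✓
14 14 5 10 4 → max 14  ≤ 14 ✓
14 5 10 4 9 → max 14  ≤ 14 ✓
5 10 4 9 17 → max 17
10 4 9 17 12 → max 17
4 9 17 12 6 → max 17
9 17 12 6 15 → max 17
17 12 6 15 17 → max 17
12 6 15 17 15 → max 17
6 15 17 15 15 → max 17
15 17 15 15 8 → max 17
4 windows satisfy the condition.

4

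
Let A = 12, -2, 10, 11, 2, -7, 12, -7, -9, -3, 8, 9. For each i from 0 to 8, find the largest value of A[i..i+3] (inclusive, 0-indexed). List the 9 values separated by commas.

[12, -2, 10, 11] → max 12
[-2, 10, 11, 2] → max 11
[10, 11, 2, -7] → max 11
[11, 2, -7, 12] → max 12
[2, -7, 12, -7] → max 12
[-7, 12, -7, -9] → max 12
[12, -7, -9, -3] → max 12
[-7, -9, -3, 8] → max 8
[-9, -3, 8, 9] → max 9

12, 11, 11, 12, 12, 12, 12, 8, 9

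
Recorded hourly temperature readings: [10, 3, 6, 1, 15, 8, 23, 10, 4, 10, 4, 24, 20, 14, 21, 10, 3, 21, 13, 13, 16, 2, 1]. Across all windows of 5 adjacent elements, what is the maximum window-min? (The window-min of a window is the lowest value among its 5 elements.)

10

10 3 6 1 15 → min 1
3 6 1 15 8 → min 1
6 1 15 8 23 → min 1
1 15 8 23 10 → min 1
15 8 23 10 4 → min 4
8 23 10 4 10 → min 4
23 10 4 10 4 → min 4
10 4 10 4 24 → min 4
4 10 4 24 20 → min 4
10 4 24 20 14 → min 4
4 24 20 14 21 → min 4
24 20 14 21 10 → min 10
20 14 21 10 3 → min 3
14 21 10 3 21 → min 3
21 10 3 21 13 → min 3
10 3 21 13 13 → min 3
3 21 13 13 16 → min 3
21 13 13 16 2 → min 2
13 13 16 2 1 → min 1
Maximum of these is 10.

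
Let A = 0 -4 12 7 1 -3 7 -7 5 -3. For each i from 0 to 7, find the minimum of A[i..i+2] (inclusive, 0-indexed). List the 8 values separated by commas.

Sliding a size-3 window across the 10 values:
[0, -4, 12] → min -4
[-4, 12, 7] → min -4
[12, 7, 1] → min 1
[7, 1, -3] → min -3
[1, -3, 7] → min -3
[-3, 7, -7] → min -7
[7, -7, 5] → min -7
[-7, 5, -3] → min -7

-4, -4, 1, -3, -3, -7, -7, -7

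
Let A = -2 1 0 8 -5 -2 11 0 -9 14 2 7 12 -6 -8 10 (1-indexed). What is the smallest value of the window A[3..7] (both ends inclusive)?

-5

Elements at indices 3..7: 0, 8, -5, -2, 11
min(0, 8, -5, -2, 11) = -5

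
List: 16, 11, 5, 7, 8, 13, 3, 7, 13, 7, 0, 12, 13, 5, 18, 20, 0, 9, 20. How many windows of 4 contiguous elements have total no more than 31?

6

[16, 11, 5, 7] → sum 39
[11, 5, 7, 8] → sum 31  ≤ 31 ✓
[5, 7, 8, 13] → sum 33
[7, 8, 13, 3] → sum 31  ≤ 31 ✓
[8, 13, 3, 7] → sum 31  ≤ 31 ✓
[13, 3, 7, 13] → sum 36
[3, 7, 13, 7] → sum 30  ≤ 31 ✓
[7, 13, 7, 0] → sum 27  ≤ 31 ✓
[13, 7, 0, 12] → sum 32
[7, 0, 12, 13] → sum 32
[0, 12, 13, 5] → sum 30  ≤ 31 ✓
[12, 13, 5, 18] → sum 48
[13, 5, 18, 20] → sum 56
[5, 18, 20, 0] → sum 43
[18, 20, 0, 9] → sum 47
[20, 0, 9, 20] → sum 49
6 windows satisfy the condition.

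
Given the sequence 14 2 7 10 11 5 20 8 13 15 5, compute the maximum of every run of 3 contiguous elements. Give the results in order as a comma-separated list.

14, 10, 11, 11, 20, 20, 20, 15, 15

[14, 2, 7] → max 14
[2, 7, 10] → max 10
[7, 10, 11] → max 11
[10, 11, 5] → max 11
[11, 5, 20] → max 20
[5, 20, 8] → max 20
[20, 8, 13] → max 20
[8, 13, 15] → max 15
[13, 15, 5] → max 15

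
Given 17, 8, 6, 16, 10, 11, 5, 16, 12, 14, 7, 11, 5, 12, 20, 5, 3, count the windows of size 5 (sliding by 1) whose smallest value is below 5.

[17, 8, 6, 16, 10] → min 6
[8, 6, 16, 10, 11] → min 6
[6, 16, 10, 11, 5] → min 5
[16, 10, 11, 5, 16] → min 5
[10, 11, 5, 16, 12] → min 5
[11, 5, 16, 12, 14] → min 5
[5, 16, 12, 14, 7] → min 5
[16, 12, 14, 7, 11] → min 7
[12, 14, 7, 11, 5] → min 5
[14, 7, 11, 5, 12] → min 5
[7, 11, 5, 12, 20] → min 5
[11, 5, 12, 20, 5] → min 5
[5, 12, 20, 5, 3] → min 3  < 5 ✓
1 window satisfy the condition.

1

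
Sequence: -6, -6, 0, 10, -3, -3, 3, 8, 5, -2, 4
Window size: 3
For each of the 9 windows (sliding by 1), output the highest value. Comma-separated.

[-6, -6, 0] → max 0
[-6, 0, 10] → max 10
[0, 10, -3] → max 10
[10, -3, -3] → max 10
[-3, -3, 3] → max 3
[-3, 3, 8] → max 8
[3, 8, 5] → max 8
[8, 5, -2] → max 8
[5, -2, 4] → max 5

0, 10, 10, 10, 3, 8, 8, 8, 5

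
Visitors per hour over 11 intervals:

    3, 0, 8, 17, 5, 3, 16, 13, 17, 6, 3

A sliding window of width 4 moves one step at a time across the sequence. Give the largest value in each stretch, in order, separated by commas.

Sliding a size-4 window across the 11 values:
(3, 0, 8, 17) → max 17
(0, 8, 17, 5) → max 17
(8, 17, 5, 3) → max 17
(17, 5, 3, 16) → max 17
(5, 3, 16, 13) → max 16
(3, 16, 13, 17) → max 17
(16, 13, 17, 6) → max 17
(13, 17, 6, 3) → max 17

17, 17, 17, 17, 16, 17, 17, 17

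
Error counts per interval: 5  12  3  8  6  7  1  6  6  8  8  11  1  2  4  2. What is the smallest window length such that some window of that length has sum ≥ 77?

12

add 5: running sum 5 < 77
add 12: running sum 17 < 77
add 3: running sum 20 < 77
add 8: running sum 28 < 77
add 6: running sum 34 < 77
add 7: running sum 41 < 77
add 1: running sum 42 < 77
add 6: running sum 48 < 77
add 6: running sum 54 < 77
add 8: running sum 62 < 77
add 8: running sum 70 < 77
end 11: [5, 12, 3, 8, 6, 7, 1, 6, 6, 8, 8, 11] sum 81, len 12
end 12: [12, 3, 8, 6, 7, 1, 6, 6, 8, 8, 11, 1] sum 77, len 12
end 13: [12, 3, 8, 6, 7, 1, 6, 6, 8, 8, 11, 1, 2] sum 79, len 13
end 14: [12, 3, 8, 6, 7, 1, 6, 6, 8, 8, 11, 1, 2, 4] sum 83, len 14
end 15: [12, 3, 8, 6, 7, 1, 6, 6, 8, 8, 11, 1, 2, 4, 2] sum 85, len 15
Shortest qualifying length: 12.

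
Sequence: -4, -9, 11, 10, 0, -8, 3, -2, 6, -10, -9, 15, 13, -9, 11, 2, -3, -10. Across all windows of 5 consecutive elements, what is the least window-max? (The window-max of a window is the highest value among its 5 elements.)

Each size-5 window and its max:
-4 -9 11 10 0 → max 11
-9 11 10 0 -8 → max 11
11 10 0 -8 3 → max 11
10 0 -8 3 -2 → max 10
0 -8 3 -2 6 → max 6
-8 3 -2 6 -10 → max 6
3 -2 6 -10 -9 → max 6
-2 6 -10 -9 15 → max 15
6 -10 -9 15 13 → max 15
-10 -9 15 13 -9 → max 15
-9 15 13 -9 11 → max 15
15 13 -9 11 2 → max 15
13 -9 11 2 -3 → max 13
-9 11 2 -3 -10 → max 11
Least of these is 6.

6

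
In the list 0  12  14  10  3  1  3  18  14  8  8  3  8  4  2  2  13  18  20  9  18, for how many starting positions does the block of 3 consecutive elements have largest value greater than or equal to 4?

18

[0, 12, 14] → max 14  ≥ 4 ✓
[12, 14, 10] → max 14  ≥ 4 ✓
[14, 10, 3] → max 14  ≥ 4 ✓
[10, 3, 1] → max 10  ≥ 4 ✓
[3, 1, 3] → max 3
[1, 3, 18] → max 18  ≥ 4 ✓
[3, 18, 14] → max 18  ≥ 4 ✓
[18, 14, 8] → max 18  ≥ 4 ✓
[14, 8, 8] → max 14  ≥ 4 ✓
[8, 8, 3] → max 8  ≥ 4 ✓
[8, 3, 8] → max 8  ≥ 4 ✓
[3, 8, 4] → max 8  ≥ 4 ✓
[8, 4, 2] → max 8  ≥ 4 ✓
[4, 2, 2] → max 4  ≥ 4 ✓
[2, 2, 13] → max 13  ≥ 4 ✓
[2, 13, 18] → max 18  ≥ 4 ✓
[13, 18, 20] → max 20  ≥ 4 ✓
[18, 20, 9] → max 20  ≥ 4 ✓
[20, 9, 18] → max 20  ≥ 4 ✓
18 windows satisfy the condition.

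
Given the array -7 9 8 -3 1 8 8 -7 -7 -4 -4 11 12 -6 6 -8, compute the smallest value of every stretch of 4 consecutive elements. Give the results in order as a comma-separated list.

(-7, 9, 8, -3) → min -7
(9, 8, -3, 1) → min -3
(8, -3, 1, 8) → min -3
(-3, 1, 8, 8) → min -3
(1, 8, 8, -7) → min -7
(8, 8, -7, -7) → min -7
(8, -7, -7, -4) → min -7
(-7, -7, -4, -4) → min -7
(-7, -4, -4, 11) → min -7
(-4, -4, 11, 12) → min -4
(-4, 11, 12, -6) → min -6
(11, 12, -6, 6) → min -6
(12, -6, 6, -8) → min -8

-7, -3, -3, -3, -7, -7, -7, -7, -7, -4, -6, -6, -8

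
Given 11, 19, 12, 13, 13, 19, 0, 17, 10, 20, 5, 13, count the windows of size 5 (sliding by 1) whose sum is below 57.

1

(11, 19, 12, 13, 13) → sum 68
(19, 12, 13, 13, 19) → sum 76
(12, 13, 13, 19, 0) → sum 57
(13, 13, 19, 0, 17) → sum 62
(13, 19, 0, 17, 10) → sum 59
(19, 0, 17, 10, 20) → sum 66
(0, 17, 10, 20, 5) → sum 52  < 57 ✓
(17, 10, 20, 5, 13) → sum 65
1 window satisfy the condition.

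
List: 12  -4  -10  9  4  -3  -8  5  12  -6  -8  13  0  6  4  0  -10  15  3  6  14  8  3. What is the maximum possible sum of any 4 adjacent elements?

38

[12, -4, -10, 9] → sum 7
[-4, -10, 9, 4] → sum -1
[-10, 9, 4, -3] → sum 0
[9, 4, -3, -8] → sum 2
[4, -3, -8, 5] → sum -2
[-3, -8, 5, 12] → sum 6
[-8, 5, 12, -6] → sum 3
[5, 12, -6, -8] → sum 3
[12, -6, -8, 13] → sum 11
[-6, -8, 13, 0] → sum -1
[-8, 13, 0, 6] → sum 11
[13, 0, 6, 4] → sum 23
[0, 6, 4, 0] → sum 10
[6, 4, 0, -10] → sum 0
[4, 0, -10, 15] → sum 9
[0, -10, 15, 3] → sum 8
[-10, 15, 3, 6] → sum 14
[15, 3, 6, 14] → sum 38
[3, 6, 14, 8] → sum 31
[6, 14, 8, 3] → sum 31
Maximum of these is 38.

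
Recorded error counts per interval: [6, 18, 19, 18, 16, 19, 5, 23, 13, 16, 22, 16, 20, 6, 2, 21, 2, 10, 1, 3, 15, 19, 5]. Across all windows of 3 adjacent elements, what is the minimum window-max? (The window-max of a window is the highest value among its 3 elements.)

Each size-3 window and its max:
[6, 18, 19] → max 19
[18, 19, 18] → max 19
[19, 18, 16] → max 19
[18, 16, 19] → max 19
[16, 19, 5] → max 19
[19, 5, 23] → max 23
[5, 23, 13] → max 23
[23, 13, 16] → max 23
[13, 16, 22] → max 22
[16, 22, 16] → max 22
[22, 16, 20] → max 22
[16, 20, 6] → max 20
[20, 6, 2] → max 20
[6, 2, 21] → max 21
[2, 21, 2] → max 21
[21, 2, 10] → max 21
[2, 10, 1] → max 10
[10, 1, 3] → max 10
[1, 3, 15] → max 15
[3, 15, 19] → max 19
[15, 19, 5] → max 19
Minimum of these is 10.

10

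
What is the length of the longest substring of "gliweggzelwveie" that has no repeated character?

[g] len 1
[g, l] len 2
[g, l, i] len 3
[g, l, i, w] len 4
[g, l, i, w, e] len 5
[l, i, w, e, g] len 5
[g] len 1
[g, z] len 2
[g, z, e] len 3
[g, z, e, l] len 4
[g, z, e, l, w] len 5
[g, z, e, l, w, v] len 6
[l, w, v, e] len 4
[l, w, v, e, i] len 5
[i, e] len 2
Longest all-distinct length: 6.

6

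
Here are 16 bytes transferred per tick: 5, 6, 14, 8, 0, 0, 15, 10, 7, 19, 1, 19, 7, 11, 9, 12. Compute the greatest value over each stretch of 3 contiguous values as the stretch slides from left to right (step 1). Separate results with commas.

(5, 6, 14) → max 14
(6, 14, 8) → max 14
(14, 8, 0) → max 14
(8, 0, 0) → max 8
(0, 0, 15) → max 15
(0, 15, 10) → max 15
(15, 10, 7) → max 15
(10, 7, 19) → max 19
(7, 19, 1) → max 19
(19, 1, 19) → max 19
(1, 19, 7) → max 19
(19, 7, 11) → max 19
(7, 11, 9) → max 11
(11, 9, 12) → max 12

14, 14, 14, 8, 15, 15, 15, 19, 19, 19, 19, 19, 11, 12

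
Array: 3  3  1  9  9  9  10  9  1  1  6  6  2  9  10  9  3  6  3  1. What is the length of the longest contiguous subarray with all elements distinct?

4

add 3: [3] len 1
add 3 (repeat 3, move left end past it): [3] len 1
add 1: [3, 1] len 2
add 9: [3, 1, 9] len 3
add 9 (repeat 9, move left end past it): [9] len 1
add 9 (repeat 9, move left end past it): [9] len 1
add 10: [9, 10] len 2
add 9 (repeat 9, move left end past it): [10, 9] len 2
add 1: [10, 9, 1] len 3
add 1 (repeat 1, move left end past it): [1] len 1
add 6: [1, 6] len 2
add 6 (repeat 6, move left end past it): [6] len 1
add 2: [6, 2] len 2
add 9: [6, 2, 9] len 3
add 10: [6, 2, 9, 10] len 4
add 9 (repeat 9, move left end past it): [10, 9] len 2
add 3: [10, 9, 3] len 3
add 6: [10, 9, 3, 6] len 4
add 3 (repeat 3, move left end past it): [6, 3] len 2
add 1: [6, 3, 1] len 3
Longest all-distinct length: 4.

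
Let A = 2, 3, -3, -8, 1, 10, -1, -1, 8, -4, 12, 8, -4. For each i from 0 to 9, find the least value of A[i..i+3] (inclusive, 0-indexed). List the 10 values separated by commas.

-8, -8, -8, -8, -1, -1, -4, -4, -4, -4

Sliding a size-4 window across the 13 values:
[2, 3, -3, -8] → min -8
[3, -3, -8, 1] → min -8
[-3, -8, 1, 10] → min -8
[-8, 1, 10, -1] → min -8
[1, 10, -1, -1] → min -1
[10, -1, -1, 8] → min -1
[-1, -1, 8, -4] → min -4
[-1, 8, -4, 12] → min -4
[8, -4, 12, 8] → min -4
[-4, 12, 8, -4] → min -4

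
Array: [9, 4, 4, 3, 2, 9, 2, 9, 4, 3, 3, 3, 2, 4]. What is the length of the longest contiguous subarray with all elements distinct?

add 9: [9] len 1
add 4: [9, 4] len 2
add 4 (repeat 4, move left end past it): [4] len 1
add 3: [4, 3] len 2
add 2: [4, 3, 2] len 3
add 9: [4, 3, 2, 9] len 4
add 2 (repeat 2, move left end past it): [9, 2] len 2
add 9 (repeat 9, move left end past it): [2, 9] len 2
add 4: [2, 9, 4] len 3
add 3: [2, 9, 4, 3] len 4
add 3 (repeat 3, move left end past it): [3] len 1
add 3 (repeat 3, move left end past it): [3] len 1
add 2: [3, 2] len 2
add 4: [3, 2, 4] len 3
Longest all-distinct length: 4.

4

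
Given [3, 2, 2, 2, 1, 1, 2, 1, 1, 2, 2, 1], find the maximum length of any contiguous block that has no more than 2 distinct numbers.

[3] 1 distinct, len 1
[3, 2] 2 distinct, len 2
[3, 2, 2] 2 distinct, len 3
[3, 2, 2, 2] 2 distinct, len 4
[2, 2, 2, 1] 2 distinct, len 4
[2, 2, 2, 1, 1] 2 distinct, len 5
[2, 2, 2, 1, 1, 2] 2 distinct, len 6
[2, 2, 2, 1, 1, 2, 1] 2 distinct, len 7
[2, 2, 2, 1, 1, 2, 1, 1] 2 distinct, len 8
[2, 2, 2, 1, 1, 2, 1, 1, 2] 2 distinct, len 9
[2, 2, 2, 1, 1, 2, 1, 1, 2, 2] 2 distinct, len 10
[2, 2, 2, 1, 1, 2, 1, 1, 2, 2, 1] 2 distinct, len 11
Longest length with ≤2 distinct: 11.

11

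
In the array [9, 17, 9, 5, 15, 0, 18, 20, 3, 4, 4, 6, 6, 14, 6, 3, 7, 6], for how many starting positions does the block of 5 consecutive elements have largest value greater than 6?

13

9 17 9 5 15 → max 17  > 6 ✓
17 9 5 15 0 → max 17  > 6 ✓
9 5 15 0 18 → max 18  > 6 ✓
5 15 0 18 20 → max 20  > 6 ✓
15 0 18 20 3 → max 20  > 6 ✓
0 18 20 3 4 → max 20  > 6 ✓
18 20 3 4 4 → max 20  > 6 ✓
20 3 4 4 6 → max 20  > 6 ✓
3 4 4 6 6 → max 6
4 4 6 6 14 → max 14  > 6 ✓
4 6 6 14 6 → max 14  > 6 ✓
6 6 14 6 3 → max 14  > 6 ✓
6 14 6 3 7 → max 14  > 6 ✓
14 6 3 7 6 → max 14  > 6 ✓
13 windows satisfy the condition.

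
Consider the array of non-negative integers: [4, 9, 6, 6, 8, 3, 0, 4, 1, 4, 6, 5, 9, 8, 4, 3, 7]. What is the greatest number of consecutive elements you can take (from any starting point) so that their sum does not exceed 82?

16

[4] sum 4 len 1
[4, 9] sum 13 len 2
[4, 9, 6] sum 19 len 3
[4, 9, 6, 6] sum 25 len 4
[4, 9, 6, 6, 8] sum 33 len 5
[4, 9, 6, 6, 8, 3] sum 36 len 6
[4, 9, 6, 6, 8, 3, 0] sum 36 len 7
[4, 9, 6, 6, 8, 3, 0, 4] sum 40 len 8
[4, 9, 6, 6, 8, 3, 0, 4, 1] sum 41 len 9
[4, 9, 6, 6, 8, 3, 0, 4, 1, 4] sum 45 len 10
[4, 9, 6, 6, 8, 3, 0, 4, 1, 4, 6] sum 51 len 11
[4, 9, 6, 6, 8, 3, 0, 4, 1, 4, 6, 5] sum 56 len 12
[4, 9, 6, 6, 8, 3, 0, 4, 1, 4, 6, 5, 9] sum 65 len 13
[4, 9, 6, 6, 8, 3, 0, 4, 1, 4, 6, 5, 9, 8] sum 73 len 14
[4, 9, 6, 6, 8, 3, 0, 4, 1, 4, 6, 5, 9, 8, 4] sum 77 len 15
[4, 9, 6, 6, 8, 3, 0, 4, 1, 4, 6, 5, 9, 8, 4, 3] sum 80 len 16
[6, 6, 8, 3, 0, 4, 1, 4, 6, 5, 9, 8, 4, 3, 7] sum 74 len 15
Longest length seen: 16.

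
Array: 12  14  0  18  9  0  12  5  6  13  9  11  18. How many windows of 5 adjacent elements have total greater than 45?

(12, 14, 0, 18, 9) → sum 53  > 45 ✓
(14, 0, 18, 9, 0) → sum 41
(0, 18, 9, 0, 12) → sum 39
(18, 9, 0, 12, 5) → sum 44
(9, 0, 12, 5, 6) → sum 32
(0, 12, 5, 6, 13) → sum 36
(12, 5, 6, 13, 9) → sum 45
(5, 6, 13, 9, 11) → sum 44
(6, 13, 9, 11, 18) → sum 57  > 45 ✓
2 windows satisfy the condition.

2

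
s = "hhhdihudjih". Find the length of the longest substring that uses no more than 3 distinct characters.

6

Extend right; when distinct count exceeds 3, shrink from the left:
add h: window [h] (1 distinct), len 1
add h: window [h, h] (1 distinct), len 2
add h: window [h, h, h] (1 distinct), len 3
add d: window [h, h, h, d] (2 distinct), len 4
add i: window [h, h, h, d, i] (3 distinct), len 5
add h: window [h, h, h, d, i, h] (3 distinct), len 6
add u: window [i, h, u] (3 distinct), len 3
add d: window [h, u, d] (3 distinct), len 3
add j: window [u, d, j] (3 distinct), len 3
add i: window [d, j, i] (3 distinct), len 3
add h: window [j, i, h] (3 distinct), len 3
Longest length with ≤3 distinct: 6.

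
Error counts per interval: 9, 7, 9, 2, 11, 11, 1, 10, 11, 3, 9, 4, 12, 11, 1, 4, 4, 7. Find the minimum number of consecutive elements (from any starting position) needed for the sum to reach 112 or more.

Extend right; whenever the sum reaches 112, record the length and shrink from the left:
add 9: running sum 9 < 112
add 7: running sum 16 < 112
add 9: running sum 25 < 112
add 2: running sum 27 < 112
add 11: running sum 38 < 112
add 11: running sum 49 < 112
add 1: running sum 50 < 112
add 10: running sum 60 < 112
add 11: running sum 71 < 112
add 3: running sum 74 < 112
add 9: running sum 83 < 112
add 4: running sum 87 < 112
add 12: running sum 99 < 112
add 11: running sum 110 < 112
add 1: running sum 111 < 112
add 4: shortest ending here [9, 7, 9, 2, 11, 11, 1, 10, 11, 3, 9, 4, 12, 11, 1, 4] sum 115, len 16
add 4: shortest ending here [9, 7, 9, 2, 11, 11, 1, 10, 11, 3, 9, 4, 12, 11, 1, 4, 4] sum 119, len 17
add 7: shortest ending here [7, 9, 2, 11, 11, 1, 10, 11, 3, 9, 4, 12, 11, 1, 4, 4, 7] sum 117, len 17
Shortest qualifying length: 16.

16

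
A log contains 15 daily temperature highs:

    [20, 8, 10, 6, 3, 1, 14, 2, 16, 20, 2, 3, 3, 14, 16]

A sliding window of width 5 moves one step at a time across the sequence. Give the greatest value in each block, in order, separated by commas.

20 8 10 6 3 → max 20
8 10 6 3 1 → max 10
10 6 3 1 14 → max 14
6 3 1 14 2 → max 14
3 1 14 2 16 → max 16
1 14 2 16 20 → max 20
14 2 16 20 2 → max 20
2 16 20 2 3 → max 20
16 20 2 3 3 → max 20
20 2 3 3 14 → max 20
2 3 3 14 16 → max 16

20, 10, 14, 14, 16, 20, 20, 20, 20, 20, 16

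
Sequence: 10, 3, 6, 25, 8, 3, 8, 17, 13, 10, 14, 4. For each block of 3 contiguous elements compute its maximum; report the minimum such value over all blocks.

8

Window maxs for each of the 10 positions:
10 3 6 → max 10
3 6 25 → max 25
6 25 8 → max 25
25 8 3 → max 25
8 3 8 → max 8
3 8 17 → max 17
8 17 13 → max 17
17 13 10 → max 17
13 10 14 → max 14
10 14 4 → max 14
Minimum of these is 8.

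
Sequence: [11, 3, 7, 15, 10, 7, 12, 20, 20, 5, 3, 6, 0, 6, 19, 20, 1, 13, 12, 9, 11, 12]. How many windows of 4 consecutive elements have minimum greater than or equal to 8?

11 3 7 15 → min 3
3 7 15 10 → min 3
7 15 10 7 → min 7
15 10 7 12 → min 7
10 7 12 20 → min 7
7 12 20 20 → min 7
12 20 20 5 → min 5
20 20 5 3 → min 3
20 5 3 6 → min 3
5 3 6 0 → min 0
3 6 0 6 → min 0
6 0 6 19 → min 0
0 6 19 20 → min 0
6 19 20 1 → min 1
19 20 1 13 → min 1
20 1 13 12 → min 1
1 13 12 9 → min 1
13 12 9 11 → min 9  ≥ 8 ✓
12 9 11 12 → min 9  ≥ 8 ✓
2 windows satisfy the condition.

2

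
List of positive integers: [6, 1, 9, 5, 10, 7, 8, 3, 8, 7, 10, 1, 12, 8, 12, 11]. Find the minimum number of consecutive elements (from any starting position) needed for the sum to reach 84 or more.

add 6: running sum 6 < 84
add 1: running sum 7 < 84
add 9: running sum 16 < 84
add 5: running sum 21 < 84
add 10: running sum 31 < 84
add 7: running sum 38 < 84
add 8: running sum 46 < 84
add 3: running sum 49 < 84
add 8: running sum 57 < 84
add 7: running sum 64 < 84
add 10: running sum 74 < 84
add 1: running sum 75 < 84
end 12: [6, 1, 9, 5, 10, 7, 8, 3, 8, 7, 10, 1, 12] sum 87, len 13
end 13: [9, 5, 10, 7, 8, 3, 8, 7, 10, 1, 12, 8] sum 88, len 12
end 14: [10, 7, 8, 3, 8, 7, 10, 1, 12, 8, 12] sum 86, len 11
end 15: [7, 8, 3, 8, 7, 10, 1, 12, 8, 12, 11] sum 87, len 11
Shortest qualifying length: 11.

11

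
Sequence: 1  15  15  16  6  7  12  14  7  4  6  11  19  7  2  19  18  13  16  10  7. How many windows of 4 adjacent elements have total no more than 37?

3

1 15 15 16 → sum 47
15 15 16 6 → sum 52
15 16 6 7 → sum 44
16 6 7 12 → sum 41
6 7 12 14 → sum 39
7 12 14 7 → sum 40
12 14 7 4 → sum 37  ≤ 37 ✓
14 7 4 6 → sum 31  ≤ 37 ✓
7 4 6 11 → sum 28  ≤ 37 ✓
4 6 11 19 → sum 40
6 11 19 7 → sum 43
11 19 7 2 → sum 39
19 7 2 19 → sum 47
7 2 19 18 → sum 46
2 19 18 13 → sum 52
19 18 13 16 → sum 66
18 13 16 10 → sum 57
13 16 10 7 → sum 46
3 windows satisfy the condition.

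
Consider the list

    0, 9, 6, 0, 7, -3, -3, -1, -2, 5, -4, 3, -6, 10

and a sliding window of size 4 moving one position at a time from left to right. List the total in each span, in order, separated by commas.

Sliding a size-4 window across the 14 values:
(0, 9, 6, 0) → sum 15
(9, 6, 0, 7) → sum 22
(6, 0, 7, -3) → sum 10
(0, 7, -3, -3) → sum 1
(7, -3, -3, -1) → sum 0
(-3, -3, -1, -2) → sum -9
(-3, -1, -2, 5) → sum -1
(-1, -2, 5, -4) → sum -2
(-2, 5, -4, 3) → sum 2
(5, -4, 3, -6) → sum -2
(-4, 3, -6, 10) → sum 3

15, 22, 10, 1, 0, -9, -1, -2, 2, -2, 3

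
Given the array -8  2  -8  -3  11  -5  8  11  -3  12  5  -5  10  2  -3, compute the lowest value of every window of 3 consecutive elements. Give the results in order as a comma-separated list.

-8, -8, -8, -5, -5, -5, -3, -3, -3, -5, -5, -5, -3

[-8, 2, -8] → min -8
[2, -8, -3] → min -8
[-8, -3, 11] → min -8
[-3, 11, -5] → min -5
[11, -5, 8] → min -5
[-5, 8, 11] → min -5
[8, 11, -3] → min -3
[11, -3, 12] → min -3
[-3, 12, 5] → min -3
[12, 5, -5] → min -5
[5, -5, 10] → min -5
[-5, 10, 2] → min -5
[10, 2, -3] → min -3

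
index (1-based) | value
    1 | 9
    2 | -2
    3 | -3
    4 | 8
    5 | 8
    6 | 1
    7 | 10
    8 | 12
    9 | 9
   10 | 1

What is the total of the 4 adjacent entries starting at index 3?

14

Elements at indices 3..6: -3, 8, 8, 1
sum(-3, 8, 8, 1) = 14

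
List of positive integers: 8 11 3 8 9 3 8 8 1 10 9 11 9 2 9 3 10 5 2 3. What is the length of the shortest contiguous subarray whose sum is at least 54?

7

add 8: running sum 8 < 54
add 11: running sum 19 < 54
add 3: running sum 22 < 54
add 8: running sum 30 < 54
add 9: running sum 39 < 54
add 3: running sum 42 < 54
add 8: running sum 50 < 54
add 8: shortest ending here [8, 11, 3, 8, 9, 3, 8, 8] sum 58, len 8
add 1: shortest ending here [8, 11, 3, 8, 9, 3, 8, 8, 1] sum 59, len 9
add 10: shortest ending here [11, 3, 8, 9, 3, 8, 8, 1, 10] sum 61, len 9
add 9: shortest ending here [8, 9, 3, 8, 8, 1, 10, 9] sum 56, len 8
add 11: shortest ending here [9, 3, 8, 8, 1, 10, 9, 11] sum 59, len 8
add 9: shortest ending here [8, 8, 1, 10, 9, 11, 9] sum 56, len 7
add 2: shortest ending here [8, 8, 1, 10, 9, 11, 9, 2] sum 58, len 8
add 9: shortest ending here [8, 1, 10, 9, 11, 9, 2, 9] sum 59, len 8
add 3: shortest ending here [1, 10, 9, 11, 9, 2, 9, 3] sum 54, len 8
add 10: shortest ending here [10, 9, 11, 9, 2, 9, 3, 10] sum 63, len 8
add 5: shortest ending here [9, 11, 9, 2, 9, 3, 10, 5] sum 58, len 8
add 2: shortest ending here [9, 11, 9, 2, 9, 3, 10, 5, 2] sum 60, len 9
add 3: shortest ending here [11, 9, 2, 9, 3, 10, 5, 2, 3] sum 54, len 9
Shortest qualifying length: 7.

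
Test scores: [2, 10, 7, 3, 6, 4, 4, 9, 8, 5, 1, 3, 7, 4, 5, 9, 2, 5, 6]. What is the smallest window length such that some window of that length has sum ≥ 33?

6

Extend right; whenever the sum reaches 33, record the length and shrink from the left:
add 2: running sum 2 < 33
add 10: running sum 12 < 33
add 7: running sum 19 < 33
add 3: running sum 22 < 33
add 6: running sum 28 < 33
add 4: running sum 32 < 33
end 6: [10, 7, 3, 6, 4, 4] sum 34, len 6
end 7: [7, 3, 6, 4, 4, 9] sum 33, len 6
end 8: [3, 6, 4, 4, 9, 8] sum 34, len 6
end 9: [6, 4, 4, 9, 8, 5] sum 36, len 6
end 10: [6, 4, 4, 9, 8, 5, 1] sum 37, len 7
end 11: [4, 4, 9, 8, 5, 1, 3] sum 34, len 7
end 12: [9, 8, 5, 1, 3, 7] sum 33, len 6
end 13: [9, 8, 5, 1, 3, 7, 4] sum 37, len 7
end 14: [8, 5, 1, 3, 7, 4, 5] sum 33, len 7
end 15: [5, 1, 3, 7, 4, 5, 9] sum 34, len 7
end 16: [5, 1, 3, 7, 4, 5, 9, 2] sum 36, len 8
end 17: [3, 7, 4, 5, 9, 2, 5] sum 35, len 7
end 18: [7, 4, 5, 9, 2, 5, 6] sum 38, len 7
Shortest qualifying length: 6.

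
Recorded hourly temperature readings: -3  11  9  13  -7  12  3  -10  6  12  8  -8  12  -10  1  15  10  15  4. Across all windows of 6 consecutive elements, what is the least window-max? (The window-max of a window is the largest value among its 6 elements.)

Window maxs for each of the 14 positions:
(-3, 11, 9, 13, -7, 12) → max 13
(11, 9, 13, -7, 12, 3) → max 13
(9, 13, -7, 12, 3, -10) → max 13
(13, -7, 12, 3, -10, 6) → max 13
(-7, 12, 3, -10, 6, 12) → max 12
(12, 3, -10, 6, 12, 8) → max 12
(3, -10, 6, 12, 8, -8) → max 12
(-10, 6, 12, 8, -8, 12) → max 12
(6, 12, 8, -8, 12, -10) → max 12
(12, 8, -8, 12, -10, 1) → max 12
(8, -8, 12, -10, 1, 15) → max 15
(-8, 12, -10, 1, 15, 10) → max 15
(12, -10, 1, 15, 10, 15) → max 15
(-10, 1, 15, 10, 15, 4) → max 15
Least of these is 12.

12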